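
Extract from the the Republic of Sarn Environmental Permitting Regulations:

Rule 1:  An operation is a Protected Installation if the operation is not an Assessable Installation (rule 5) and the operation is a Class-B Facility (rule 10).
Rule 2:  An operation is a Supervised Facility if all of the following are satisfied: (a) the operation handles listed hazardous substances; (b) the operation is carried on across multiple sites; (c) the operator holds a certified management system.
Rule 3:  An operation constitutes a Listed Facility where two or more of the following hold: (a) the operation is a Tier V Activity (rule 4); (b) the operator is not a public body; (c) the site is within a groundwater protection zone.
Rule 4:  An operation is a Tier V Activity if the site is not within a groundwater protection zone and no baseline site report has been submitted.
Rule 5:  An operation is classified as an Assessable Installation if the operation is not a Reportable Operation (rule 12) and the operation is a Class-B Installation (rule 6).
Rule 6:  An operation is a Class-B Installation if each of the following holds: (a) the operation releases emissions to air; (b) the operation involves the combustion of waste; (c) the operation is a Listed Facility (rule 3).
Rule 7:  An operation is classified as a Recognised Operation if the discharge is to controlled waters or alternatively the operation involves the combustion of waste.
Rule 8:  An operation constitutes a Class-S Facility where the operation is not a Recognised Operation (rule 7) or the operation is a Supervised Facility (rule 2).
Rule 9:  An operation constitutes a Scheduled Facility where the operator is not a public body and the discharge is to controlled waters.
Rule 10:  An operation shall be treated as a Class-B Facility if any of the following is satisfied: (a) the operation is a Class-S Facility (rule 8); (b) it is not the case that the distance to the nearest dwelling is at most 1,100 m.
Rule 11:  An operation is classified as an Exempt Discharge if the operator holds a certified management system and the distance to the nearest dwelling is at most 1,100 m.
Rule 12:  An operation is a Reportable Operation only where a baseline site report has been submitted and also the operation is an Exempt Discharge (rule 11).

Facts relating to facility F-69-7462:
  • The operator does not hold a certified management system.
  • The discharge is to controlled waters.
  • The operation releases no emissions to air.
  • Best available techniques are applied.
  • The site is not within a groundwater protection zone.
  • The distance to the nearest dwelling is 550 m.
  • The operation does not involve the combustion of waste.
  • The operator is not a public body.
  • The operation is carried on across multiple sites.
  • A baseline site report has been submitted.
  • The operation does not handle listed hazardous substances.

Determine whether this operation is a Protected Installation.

No

Under rule 11: the operator holds a certified management system? no; and distance to the nearest dwelling: 550 m ≤ 1,100 m? yes. So the operation is not an Exempt Discharge.
Under rule 12: a baseline site report has been submitted? yes; and Exempt Discharge (rule 11)? no. So the operation is not a Reportable Operation.
Under rule 4: the site is not within a groundwater protection zone? yes; and no baseline site report has been submitted? no. So the operation is not a Tier V Activity.
Under rule 3: Tier V Activity (rule 4)? no; the operator is not a public body? yes; the site is within a groundwater protection zone? no — 1 of 3 hold (need ≥2) → not satisfied.
Under rule 6: the operation releases emissions to air? no; and the operation involves the combustion of waste? no; and Listed Facility (rule 3)? no. So the operation is not a Class-B Installation.
Under rule 5: not a Reportable Operation (rule 12)? yes; and Class-B Installation (rule 6)? no. So the operation is not an Assessable Installation.
Under rule 7: the discharge is to controlled waters? yes; or the operation involves the combustion of waste? no. So the operation is a Recognised Operation.
Under rule 2: the operation handles listed hazardous substances? no; and the operation is carried on across multiple sites? yes; and the operator holds a certified management system? no. So the operation is not a Supervised Facility.
Under rule 8: not a Recognised Operation (rule 7)? no; or Supervised Facility (rule 2)? no. So the operation is not a Class-S Facility.
Under rule 10: Class-S Facility (rule 8)? no; or distance to the nearest dwelling: 550 m ≤ 1,100 m? yes, so negated condition no. So the operation is not a Class-B Facility.
Under rule 1: not an Assessable Installation (rule 5)? yes; and Class-B Facility (rule 10)? no. So the operation is not a Protected Installation.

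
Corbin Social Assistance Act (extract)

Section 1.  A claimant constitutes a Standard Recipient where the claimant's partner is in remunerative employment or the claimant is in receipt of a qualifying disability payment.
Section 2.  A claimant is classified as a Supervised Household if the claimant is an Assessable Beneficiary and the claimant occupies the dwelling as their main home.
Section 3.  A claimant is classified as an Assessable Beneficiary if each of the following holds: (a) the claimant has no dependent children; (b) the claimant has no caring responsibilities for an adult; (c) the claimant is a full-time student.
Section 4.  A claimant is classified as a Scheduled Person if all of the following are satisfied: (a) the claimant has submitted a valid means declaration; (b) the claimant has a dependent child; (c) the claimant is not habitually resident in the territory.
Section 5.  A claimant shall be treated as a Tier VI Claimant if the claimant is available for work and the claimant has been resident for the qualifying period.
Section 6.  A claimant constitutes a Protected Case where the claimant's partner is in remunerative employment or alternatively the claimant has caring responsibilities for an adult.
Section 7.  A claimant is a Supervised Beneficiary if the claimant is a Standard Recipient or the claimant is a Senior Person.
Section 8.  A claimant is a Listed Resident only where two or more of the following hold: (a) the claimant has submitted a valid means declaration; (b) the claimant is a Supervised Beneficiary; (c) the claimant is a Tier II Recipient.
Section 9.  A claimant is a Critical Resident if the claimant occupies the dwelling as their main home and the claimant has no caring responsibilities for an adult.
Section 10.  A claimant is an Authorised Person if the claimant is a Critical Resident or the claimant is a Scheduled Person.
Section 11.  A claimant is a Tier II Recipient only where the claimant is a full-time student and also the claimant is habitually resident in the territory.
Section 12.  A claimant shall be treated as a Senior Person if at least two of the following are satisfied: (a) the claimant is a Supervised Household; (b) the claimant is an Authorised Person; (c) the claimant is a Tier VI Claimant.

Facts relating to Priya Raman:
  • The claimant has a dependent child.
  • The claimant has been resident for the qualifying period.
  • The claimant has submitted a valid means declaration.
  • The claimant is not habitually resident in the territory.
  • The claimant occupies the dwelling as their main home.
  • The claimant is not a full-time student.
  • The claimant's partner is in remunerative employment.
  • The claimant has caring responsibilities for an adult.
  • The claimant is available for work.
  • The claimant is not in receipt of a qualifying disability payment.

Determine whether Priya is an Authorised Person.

Yes

Under section 9: the claimant occupies the dwelling as their main home? yes; and the claimant has no caring responsibilities for an adult? no. So the claimant is not a Critical Resident.
Under section 4: the claimant has submitted a valid means declaration? yes; and the claimant has a dependent child? yes; and the claimant is not habitually resident in the territory? yes. So the claimant is a Scheduled Person.
Under section 10: Critical Resident (section 9)? no; or Scheduled Person (section 4)? yes. So the claimant is an Authorised Person.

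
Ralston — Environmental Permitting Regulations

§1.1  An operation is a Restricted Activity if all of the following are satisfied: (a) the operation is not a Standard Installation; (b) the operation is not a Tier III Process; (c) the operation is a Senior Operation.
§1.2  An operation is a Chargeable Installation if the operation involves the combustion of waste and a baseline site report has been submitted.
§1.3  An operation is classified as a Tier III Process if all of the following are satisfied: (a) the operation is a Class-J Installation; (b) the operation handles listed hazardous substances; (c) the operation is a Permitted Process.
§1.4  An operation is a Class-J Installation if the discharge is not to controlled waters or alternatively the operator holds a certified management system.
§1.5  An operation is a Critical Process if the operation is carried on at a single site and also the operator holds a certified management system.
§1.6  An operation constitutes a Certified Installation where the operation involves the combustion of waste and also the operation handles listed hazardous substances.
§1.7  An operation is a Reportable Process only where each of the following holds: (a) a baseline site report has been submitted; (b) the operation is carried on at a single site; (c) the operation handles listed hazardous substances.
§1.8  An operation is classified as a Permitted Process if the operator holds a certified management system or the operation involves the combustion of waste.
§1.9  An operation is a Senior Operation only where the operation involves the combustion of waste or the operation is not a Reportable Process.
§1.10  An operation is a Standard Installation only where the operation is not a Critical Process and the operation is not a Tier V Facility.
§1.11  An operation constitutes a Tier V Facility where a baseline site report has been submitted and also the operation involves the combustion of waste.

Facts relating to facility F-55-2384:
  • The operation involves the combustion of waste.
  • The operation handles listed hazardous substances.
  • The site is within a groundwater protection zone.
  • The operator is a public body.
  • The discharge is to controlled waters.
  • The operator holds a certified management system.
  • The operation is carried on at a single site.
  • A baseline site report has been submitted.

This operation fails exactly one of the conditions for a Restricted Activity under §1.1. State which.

Tier III Process

Under §1.5: the operation is carried on at a single site? yes; and the operator holds a certified management system? yes. So the operation is a Critical Process.
Under §1.11: a baseline site report has been submitted? yes; and the operation involves the combustion of waste? yes. So the operation is a Tier V Facility.
Under §1.10: not a Critical Process (§1.5)? no; and not a Tier V Facility (§1.11)? no. So the operation is not a Standard Installation.
Under §1.4: the discharge is not to controlled waters? no; or the operator holds a certified management system? yes. So the operation is a Class-J Installation.
Under §1.8: the operator holds a certified management system? yes; or the operation involves the combustion of waste? yes. So the operation is a Permitted Process.
Under §1.3: Class-J Installation (§1.4)? yes; and the operation handles listed hazardous substances? yes; and Permitted Process (§1.8)? yes. So the operation is a Tier III Process.
Under §1.7: a baseline site report has been submitted? yes; and the operation is carried on at a single site? yes; and the operation handles listed hazardous substances? yes. So the operation is a Reportable Process.
Under §1.9: the operation involves the combustion of waste? yes; or not a Reportable Process (§1.7)? no. So the operation is a Senior Operation.
Under §1.1: not a Standard Installation (§1.10)? yes; and not a Tier III Process (§1.3)? no; and Senior Operation (§1.9)? yes. So the operation is not a Restricted Activity.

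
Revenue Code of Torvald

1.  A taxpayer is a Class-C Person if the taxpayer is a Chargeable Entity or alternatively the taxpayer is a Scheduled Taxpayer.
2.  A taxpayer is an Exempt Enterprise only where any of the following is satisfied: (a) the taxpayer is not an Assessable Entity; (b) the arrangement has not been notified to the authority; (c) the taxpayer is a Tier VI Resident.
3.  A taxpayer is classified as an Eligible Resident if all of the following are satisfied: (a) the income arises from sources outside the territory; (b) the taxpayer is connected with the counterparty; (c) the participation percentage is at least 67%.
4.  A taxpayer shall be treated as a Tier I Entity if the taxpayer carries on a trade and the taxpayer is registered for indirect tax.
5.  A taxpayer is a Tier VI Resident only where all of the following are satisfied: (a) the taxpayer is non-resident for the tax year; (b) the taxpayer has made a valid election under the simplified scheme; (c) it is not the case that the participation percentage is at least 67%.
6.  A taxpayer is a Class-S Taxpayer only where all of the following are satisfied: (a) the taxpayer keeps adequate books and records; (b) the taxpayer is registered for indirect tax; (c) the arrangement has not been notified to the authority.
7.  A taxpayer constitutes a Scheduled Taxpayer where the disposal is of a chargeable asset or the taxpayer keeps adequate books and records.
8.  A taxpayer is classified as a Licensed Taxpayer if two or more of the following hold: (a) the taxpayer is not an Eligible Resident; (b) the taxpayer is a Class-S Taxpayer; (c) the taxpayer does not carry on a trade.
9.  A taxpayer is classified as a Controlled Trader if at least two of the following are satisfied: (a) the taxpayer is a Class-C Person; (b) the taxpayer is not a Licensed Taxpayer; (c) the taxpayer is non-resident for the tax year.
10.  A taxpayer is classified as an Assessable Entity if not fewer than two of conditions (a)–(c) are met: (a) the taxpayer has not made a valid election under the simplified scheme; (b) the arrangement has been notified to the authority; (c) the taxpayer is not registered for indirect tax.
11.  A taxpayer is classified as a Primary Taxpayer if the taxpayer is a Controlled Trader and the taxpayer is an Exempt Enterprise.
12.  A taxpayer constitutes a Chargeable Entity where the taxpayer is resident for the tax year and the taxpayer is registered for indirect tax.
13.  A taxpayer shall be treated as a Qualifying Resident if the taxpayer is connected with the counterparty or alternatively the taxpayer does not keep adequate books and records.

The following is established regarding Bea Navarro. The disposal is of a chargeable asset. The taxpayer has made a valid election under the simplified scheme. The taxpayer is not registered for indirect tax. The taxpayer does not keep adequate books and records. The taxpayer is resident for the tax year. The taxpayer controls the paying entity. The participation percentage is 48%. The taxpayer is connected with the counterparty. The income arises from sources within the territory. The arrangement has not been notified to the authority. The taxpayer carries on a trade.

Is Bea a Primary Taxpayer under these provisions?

Yes

Under paragraph 12: the taxpayer is resident for the tax year? yes; and the taxpayer is registered for indirect tax? no. So the taxpayer is not a Chargeable Entity.
Under paragraph 7: the disposal is of a chargeable asset? yes; or the taxpayer keeps adequate books and records? no. So the taxpayer is a Scheduled Taxpayer.
Under paragraph 1: Chargeable Entity (paragraph 12)? no; or Scheduled Taxpayer (paragraph 7)? yes. So the taxpayer is a Class-C Person.
Under paragraph 3: the income arises from sources outside the territory? no; and the taxpayer is connected with the counterparty? yes; and participation percentage: 48% ≥ 67%? no. So the taxpayer is not an Eligible Resident.
Under paragraph 6: the taxpayer keeps adequate books and records? no; and the taxpayer is registered for indirect tax? no; and the arrangement has not been notified to the authority? yes. So the taxpayer is not a Class-S Taxpayer.
Under paragraph 8: not an Eligible Resident (paragraph 3)? yes; Class-S Taxpayer (paragraph 6)? no; the taxpayer does not carry on a trade? no — 1 of 3 hold (need ≥2) → not satisfied.
Under paragraph 9: Class-C Person (paragraph 1)? yes; not a Licensed Taxpayer (paragraph 8)? yes; the taxpayer is non-resident for the tax year? no — 2 of 3 hold (need ≥2) → satisfied.
Under paragraph 10: the taxpayer has not made a valid election under the simplified scheme? no; the arrangement has been notified to the authority? no; the taxpayer is not registered for indirect tax? yes — 1 of 3 hold (need ≥2) → not satisfied.
Under paragraph 5: the taxpayer is non-resident for the tax year? no; and the taxpayer has made a valid election under the simplified scheme? yes; and participation percentage: 48% ≥ 67%? no, so negated condition yes. So the taxpayer is not a Tier VI Resident.
Under paragraph 2: not an Assessable Entity (paragraph 10)? yes; or the arrangement has not been notified to the authority? yes; or Tier VI Resident (paragraph 5)? no. So the taxpayer is an Exempt Enterprise.
Under paragraph 11: Controlled Trader (paragraph 9)? yes; and Exempt Enterprise (paragraph 2)? yes. So the taxpayer is a Primary Taxpayer.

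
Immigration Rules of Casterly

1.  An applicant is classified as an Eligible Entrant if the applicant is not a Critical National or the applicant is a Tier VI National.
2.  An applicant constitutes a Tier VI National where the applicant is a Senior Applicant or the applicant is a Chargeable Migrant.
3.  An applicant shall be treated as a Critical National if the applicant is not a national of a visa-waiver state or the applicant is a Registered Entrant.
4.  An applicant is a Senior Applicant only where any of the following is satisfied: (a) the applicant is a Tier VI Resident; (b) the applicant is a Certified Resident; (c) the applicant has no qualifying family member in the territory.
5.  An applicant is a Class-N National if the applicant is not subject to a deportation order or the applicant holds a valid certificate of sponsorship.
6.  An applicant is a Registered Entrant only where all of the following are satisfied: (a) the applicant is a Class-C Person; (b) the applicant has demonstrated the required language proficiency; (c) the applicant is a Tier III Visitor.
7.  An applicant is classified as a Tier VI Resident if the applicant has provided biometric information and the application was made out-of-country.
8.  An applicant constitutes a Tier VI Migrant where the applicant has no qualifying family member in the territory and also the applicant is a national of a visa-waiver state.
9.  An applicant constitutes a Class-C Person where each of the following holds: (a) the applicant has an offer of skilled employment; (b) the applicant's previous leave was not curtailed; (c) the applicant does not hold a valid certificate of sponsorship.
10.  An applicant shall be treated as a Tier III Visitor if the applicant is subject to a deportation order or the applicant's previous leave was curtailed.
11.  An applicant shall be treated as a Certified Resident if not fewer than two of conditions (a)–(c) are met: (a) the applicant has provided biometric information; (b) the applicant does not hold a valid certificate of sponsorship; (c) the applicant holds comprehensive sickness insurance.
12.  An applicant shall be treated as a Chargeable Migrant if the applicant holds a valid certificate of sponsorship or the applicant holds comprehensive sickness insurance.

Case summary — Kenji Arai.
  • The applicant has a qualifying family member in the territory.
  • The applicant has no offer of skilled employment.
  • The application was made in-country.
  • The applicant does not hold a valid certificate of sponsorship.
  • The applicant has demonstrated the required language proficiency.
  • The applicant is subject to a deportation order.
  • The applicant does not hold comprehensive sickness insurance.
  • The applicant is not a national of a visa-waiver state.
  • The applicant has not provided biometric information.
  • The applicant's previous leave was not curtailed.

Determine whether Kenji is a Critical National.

Yes

Under paragraph 9: the applicant has an offer of skilled employment? no; and the applicant's previous leave was not curtailed? yes; and the applicant does not hold a valid certificate of sponsorship? yes. So the applicant is not a Class-C Person.
Under paragraph 10: the applicant is subject to a deportation order? yes; or the applicant's previous leave was curtailed? no. So the applicant is a Tier III Visitor.
Under paragraph 6: Class-C Person (paragraph 9)? no; and the applicant has demonstrated the required language proficiency? yes; and Tier III Visitor (paragraph 10)? yes. So the applicant is not a Registered Entrant.
Under paragraph 3: the applicant is not a national of a visa-waiver state? yes; or Registered Entrant (paragraph 6)? no. So the applicant is a Critical National.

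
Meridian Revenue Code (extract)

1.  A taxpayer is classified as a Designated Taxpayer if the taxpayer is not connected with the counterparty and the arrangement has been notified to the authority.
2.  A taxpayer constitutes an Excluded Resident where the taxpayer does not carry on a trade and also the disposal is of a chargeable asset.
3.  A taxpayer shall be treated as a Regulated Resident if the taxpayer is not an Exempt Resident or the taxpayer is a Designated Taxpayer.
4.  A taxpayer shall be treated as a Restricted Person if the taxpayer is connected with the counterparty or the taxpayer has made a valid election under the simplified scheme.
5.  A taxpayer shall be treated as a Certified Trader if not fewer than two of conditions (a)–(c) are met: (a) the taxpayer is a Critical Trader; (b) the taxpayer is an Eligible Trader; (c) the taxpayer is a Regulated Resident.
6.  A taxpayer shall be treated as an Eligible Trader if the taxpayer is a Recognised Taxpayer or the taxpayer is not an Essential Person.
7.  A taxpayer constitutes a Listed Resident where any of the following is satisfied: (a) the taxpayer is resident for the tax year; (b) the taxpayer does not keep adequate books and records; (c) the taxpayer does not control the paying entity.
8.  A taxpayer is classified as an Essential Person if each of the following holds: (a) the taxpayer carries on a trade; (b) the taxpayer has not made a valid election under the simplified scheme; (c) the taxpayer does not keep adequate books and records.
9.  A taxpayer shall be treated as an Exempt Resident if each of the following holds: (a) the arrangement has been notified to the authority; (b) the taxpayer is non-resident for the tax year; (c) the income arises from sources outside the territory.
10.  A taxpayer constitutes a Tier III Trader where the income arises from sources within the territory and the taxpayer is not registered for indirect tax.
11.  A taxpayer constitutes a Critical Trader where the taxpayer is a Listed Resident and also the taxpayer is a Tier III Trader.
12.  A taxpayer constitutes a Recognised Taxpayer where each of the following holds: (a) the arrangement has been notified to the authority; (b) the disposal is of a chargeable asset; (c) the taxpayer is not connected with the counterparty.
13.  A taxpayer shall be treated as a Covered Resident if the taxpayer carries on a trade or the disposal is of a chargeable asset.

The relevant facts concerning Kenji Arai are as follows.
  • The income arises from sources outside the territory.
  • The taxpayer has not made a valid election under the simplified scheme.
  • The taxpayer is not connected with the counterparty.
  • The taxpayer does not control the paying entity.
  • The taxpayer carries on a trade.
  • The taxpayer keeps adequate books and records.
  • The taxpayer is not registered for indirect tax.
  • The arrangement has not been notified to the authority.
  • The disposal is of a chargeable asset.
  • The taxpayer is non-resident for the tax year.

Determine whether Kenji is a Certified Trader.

paragraph 7 — Listed Resident: [the taxpayer is resident for the tax year? no] OR [the taxpayer does not keep adequate books and records? no] OR [the taxpayer does not control the paying entity? yes] → satisfied.
paragraph 10 — Tier III Trader: [the income arises from sources within the territory? no] AND [the taxpayer is not registered for indirect tax? yes] → not satisfied.
paragraph 11 — Critical Trader: [Listed Resident (paragraph 7)? yes] AND [Tier III Trader (paragraph 10)? no] → not satisfied.
paragraph 12 — Recognised Taxpayer: [the arrangement has been notified to the authority? no] AND [the disposal is of a chargeable asset? yes] AND [the taxpayer is not connected with the counterparty? yes] → not satisfied.
paragraph 8 — Essential Person: [the taxpayer carries on a trade? yes] AND [the taxpayer has not made a valid election under the simplified scheme? yes] AND [the taxpayer does not keep adequate books and records? no] → not satisfied.
paragraph 6 — Eligible Trader: [Recognised Taxpayer (paragraph 12)? no] OR [not an Essential Person (paragraph 8)? yes] → satisfied.
paragraph 9 — Exempt Resident: [the arrangement has been notified to the authority? no] AND [the taxpayer is non-resident for the tax year? yes] AND [the income arises from sources outside the territory? yes] → not satisfied.
paragraph 1 — Designated Taxpayer: [the taxpayer is not connected with the counterparty? yes] AND [the arrangement has been notified to the authority? no] → not satisfied.
paragraph 3 — Regulated Resident: [not an Exempt Resident (paragraph 9)? yes] OR [Designated Taxpayer (paragraph 1)? no] → satisfied.
paragraph 5 — Certified Trader: Critical Trader (paragraph 11)? no; Eligible Trader (paragraph 6)? yes; Regulated Resident (paragraph 3)? yes — 2 of 3 hold (need ≥2) → satisfied.

Yes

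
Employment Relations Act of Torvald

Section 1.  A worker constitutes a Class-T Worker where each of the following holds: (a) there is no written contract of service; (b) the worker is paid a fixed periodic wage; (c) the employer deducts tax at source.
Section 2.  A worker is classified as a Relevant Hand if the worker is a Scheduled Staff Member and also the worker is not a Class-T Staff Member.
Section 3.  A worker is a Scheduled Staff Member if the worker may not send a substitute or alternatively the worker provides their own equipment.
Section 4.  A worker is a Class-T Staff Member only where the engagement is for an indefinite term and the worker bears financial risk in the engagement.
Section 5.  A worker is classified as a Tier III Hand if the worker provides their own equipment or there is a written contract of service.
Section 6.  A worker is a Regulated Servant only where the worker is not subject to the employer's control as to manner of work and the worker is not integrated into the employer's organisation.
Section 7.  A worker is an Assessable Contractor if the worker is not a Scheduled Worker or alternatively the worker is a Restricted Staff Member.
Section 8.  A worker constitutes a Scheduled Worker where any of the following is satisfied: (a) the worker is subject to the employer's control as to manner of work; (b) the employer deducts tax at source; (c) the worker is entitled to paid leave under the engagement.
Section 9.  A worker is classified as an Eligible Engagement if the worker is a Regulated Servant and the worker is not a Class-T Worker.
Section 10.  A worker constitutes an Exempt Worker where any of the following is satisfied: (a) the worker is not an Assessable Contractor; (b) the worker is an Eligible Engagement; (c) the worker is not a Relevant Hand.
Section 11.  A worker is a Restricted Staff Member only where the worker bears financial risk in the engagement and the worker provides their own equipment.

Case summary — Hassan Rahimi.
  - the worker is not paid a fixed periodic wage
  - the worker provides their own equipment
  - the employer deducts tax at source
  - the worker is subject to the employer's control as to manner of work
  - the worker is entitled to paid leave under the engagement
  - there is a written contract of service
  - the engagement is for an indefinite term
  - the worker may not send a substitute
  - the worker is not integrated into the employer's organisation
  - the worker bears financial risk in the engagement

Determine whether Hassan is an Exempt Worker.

Yes

section 8 — Scheduled Worker: [the worker is subject to the employer's control as to manner of work? yes] OR [the employer deducts tax at source? yes] OR [the worker is entitled to paid leave under the engagement? yes] → satisfied.
section 11 — Restricted Staff Member: [the worker bears financial risk in the engagement? yes] AND [the worker provides their own equipment? yes] → satisfied.
section 7 — Assessable Contractor: [not a Scheduled Worker (section 8)? no] OR [Restricted Staff Member (section 11)? yes] → satisfied.
section 6 — Regulated Servant: [the worker is not subject to the employer's control as to manner of work? no] AND [the worker is not integrated into the employer's organisation? yes] → not satisfied.
section 1 — Class-T Worker: [there is no written contract of service? no] AND [the worker is paid a fixed periodic wage? no] AND [the employer deducts tax at source? yes] → not satisfied.
section 9 — Eligible Engagement: [Regulated Servant (section 6)? no] AND [not a Class-T Worker (section 1)? yes] → not satisfied.
section 3 — Scheduled Staff Member: [the worker may not send a substitute? yes] OR [the worker provides their own equipment? yes] → satisfied.
section 4 — Class-T Staff Member: [the engagement is for an indefinite term? yes] AND [the worker bears financial risk in the engagement? yes] → satisfied.
section 2 — Relevant Hand: [Scheduled Staff Member (section 3)? yes] AND [not a Class-T Staff Member (section 4)? no] → not satisfied.
section 10 — Exempt Worker: [not an Assessable Contractor (section 7)? no] OR [Eligible Engagement (section 9)? no] OR [not a Relevant Hand (section 2)? yes] → satisfied.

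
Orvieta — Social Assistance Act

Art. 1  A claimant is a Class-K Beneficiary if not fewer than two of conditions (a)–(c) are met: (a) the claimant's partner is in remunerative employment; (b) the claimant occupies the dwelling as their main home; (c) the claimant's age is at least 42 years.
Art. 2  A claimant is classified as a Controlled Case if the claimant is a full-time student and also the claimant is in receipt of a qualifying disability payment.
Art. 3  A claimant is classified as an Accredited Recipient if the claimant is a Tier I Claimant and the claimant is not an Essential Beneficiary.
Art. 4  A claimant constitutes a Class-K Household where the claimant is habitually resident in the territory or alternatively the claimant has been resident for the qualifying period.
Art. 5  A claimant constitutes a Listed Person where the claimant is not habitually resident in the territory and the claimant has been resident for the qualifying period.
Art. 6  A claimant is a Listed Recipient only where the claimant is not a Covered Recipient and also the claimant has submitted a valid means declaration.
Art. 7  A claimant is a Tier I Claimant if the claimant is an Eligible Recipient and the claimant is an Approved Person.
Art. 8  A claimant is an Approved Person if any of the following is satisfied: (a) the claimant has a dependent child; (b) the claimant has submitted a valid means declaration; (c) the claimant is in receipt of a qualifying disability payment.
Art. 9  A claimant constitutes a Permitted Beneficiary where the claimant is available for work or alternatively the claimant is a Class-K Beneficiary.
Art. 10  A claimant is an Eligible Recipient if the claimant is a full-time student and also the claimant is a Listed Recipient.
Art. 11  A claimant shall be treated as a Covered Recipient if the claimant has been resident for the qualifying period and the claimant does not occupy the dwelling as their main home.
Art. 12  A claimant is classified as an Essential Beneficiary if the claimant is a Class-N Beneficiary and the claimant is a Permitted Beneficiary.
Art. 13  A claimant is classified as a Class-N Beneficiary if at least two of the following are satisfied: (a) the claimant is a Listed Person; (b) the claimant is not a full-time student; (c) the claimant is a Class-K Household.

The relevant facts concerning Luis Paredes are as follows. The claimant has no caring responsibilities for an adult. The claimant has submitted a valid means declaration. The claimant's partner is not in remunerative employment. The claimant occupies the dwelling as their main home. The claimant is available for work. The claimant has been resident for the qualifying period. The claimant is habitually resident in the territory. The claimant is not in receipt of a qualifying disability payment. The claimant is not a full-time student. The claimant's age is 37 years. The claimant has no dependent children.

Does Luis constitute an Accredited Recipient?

article 11 — Covered Recipient: [the claimant has been resident for the qualifying period? yes] AND [the claimant does not occupy the dwelling as their main home? no] → not satisfied.
article 6 — Listed Recipient: [not a Covered Recipient (article 11)? yes] AND [the claimant has submitted a valid means declaration? yes] → satisfied.
article 10 — Eligible Recipient: [the claimant is a full-time student? no] AND [Listed Recipient (article 6)? yes] → not satisfied.
article 8 — Approved Person: [the claimant has a dependent child? no] OR [the claimant has submitted a valid means declaration? yes] OR [the claimant is in receipt of a qualifying disability payment? no] → satisfied.
article 7 — Tier I Claimant: [Eligible Recipient (article 10)? no] AND [Approved Person (article 8)? yes] → not satisfied.
article 5 — Listed Person: [the claimant is not habitually resident in the territory? no] AND [the claimant has been resident for the qualifying period? yes] → not satisfied.
article 4 — Class-K Household: [the claimant is habitually resident in the territory? yes] OR [the claimant has been resident for the qualifying period? yes] → satisfied.
article 13 — Class-N Beneficiary: Listed Person (article 5)? no; the claimant is not a full-time student? yes; Class-K Household (article 4)? yes — 2 of 3 hold (need ≥2) → satisfied.
article 1 — Class-K Beneficiary: the claimant's partner is in remunerative employment? no; the claimant occupies the dwelling as their main home? yes; claimant's age: 37 years ≥ 42 years? no — 1 of 3 hold (need ≥2) → not satisfied.
article 9 — Permitted Beneficiary: [the claimant is available for work? yes] OR [Class-K Beneficiary (article 1)? no] → satisfied.
article 12 — Essential Beneficiary: [Class-N Beneficiary (article 13)? yes] AND [Permitted Beneficiary (article 9)? yes] → satisfied.
article 3 — Accredited Recipient: [Tier I Claimant (article 7)? no] AND [not an Essential Beneficiary (article 12)? no] → not satisfied.

No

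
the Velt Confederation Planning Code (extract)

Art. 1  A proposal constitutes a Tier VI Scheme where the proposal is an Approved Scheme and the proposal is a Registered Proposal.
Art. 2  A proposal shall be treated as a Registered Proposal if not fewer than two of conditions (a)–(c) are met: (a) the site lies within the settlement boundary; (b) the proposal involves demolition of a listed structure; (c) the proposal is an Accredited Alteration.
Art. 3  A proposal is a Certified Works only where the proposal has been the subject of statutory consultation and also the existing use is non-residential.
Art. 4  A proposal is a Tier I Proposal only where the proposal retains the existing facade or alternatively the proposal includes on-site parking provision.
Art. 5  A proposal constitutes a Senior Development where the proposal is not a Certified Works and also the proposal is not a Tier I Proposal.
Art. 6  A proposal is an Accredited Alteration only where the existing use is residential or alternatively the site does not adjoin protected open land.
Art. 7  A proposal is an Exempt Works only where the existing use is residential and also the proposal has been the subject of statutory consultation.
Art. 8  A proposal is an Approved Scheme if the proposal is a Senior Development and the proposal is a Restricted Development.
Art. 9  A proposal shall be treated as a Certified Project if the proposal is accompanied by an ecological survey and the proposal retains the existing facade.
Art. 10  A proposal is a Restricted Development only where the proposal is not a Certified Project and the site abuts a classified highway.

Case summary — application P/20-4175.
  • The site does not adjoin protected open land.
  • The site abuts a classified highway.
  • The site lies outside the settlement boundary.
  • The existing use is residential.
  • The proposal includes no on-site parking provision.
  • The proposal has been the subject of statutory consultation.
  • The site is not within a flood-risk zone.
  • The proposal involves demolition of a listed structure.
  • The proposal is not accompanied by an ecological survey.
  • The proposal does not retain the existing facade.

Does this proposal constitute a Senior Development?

Under article 3: the proposal has been the subject of statutory consultation? yes; and the existing use is non-residential? no. So the proposal is not a Certified Works.
Under article 4: the proposal retains the existing facade? no; or the proposal includes on-site parking provision? no. So the proposal is not a Tier I Proposal.
Under article 5: not a Certified Works (article 3)? yes; and not a Tier I Proposal (article 4)? yes. So the proposal is a Senior Development.

Yes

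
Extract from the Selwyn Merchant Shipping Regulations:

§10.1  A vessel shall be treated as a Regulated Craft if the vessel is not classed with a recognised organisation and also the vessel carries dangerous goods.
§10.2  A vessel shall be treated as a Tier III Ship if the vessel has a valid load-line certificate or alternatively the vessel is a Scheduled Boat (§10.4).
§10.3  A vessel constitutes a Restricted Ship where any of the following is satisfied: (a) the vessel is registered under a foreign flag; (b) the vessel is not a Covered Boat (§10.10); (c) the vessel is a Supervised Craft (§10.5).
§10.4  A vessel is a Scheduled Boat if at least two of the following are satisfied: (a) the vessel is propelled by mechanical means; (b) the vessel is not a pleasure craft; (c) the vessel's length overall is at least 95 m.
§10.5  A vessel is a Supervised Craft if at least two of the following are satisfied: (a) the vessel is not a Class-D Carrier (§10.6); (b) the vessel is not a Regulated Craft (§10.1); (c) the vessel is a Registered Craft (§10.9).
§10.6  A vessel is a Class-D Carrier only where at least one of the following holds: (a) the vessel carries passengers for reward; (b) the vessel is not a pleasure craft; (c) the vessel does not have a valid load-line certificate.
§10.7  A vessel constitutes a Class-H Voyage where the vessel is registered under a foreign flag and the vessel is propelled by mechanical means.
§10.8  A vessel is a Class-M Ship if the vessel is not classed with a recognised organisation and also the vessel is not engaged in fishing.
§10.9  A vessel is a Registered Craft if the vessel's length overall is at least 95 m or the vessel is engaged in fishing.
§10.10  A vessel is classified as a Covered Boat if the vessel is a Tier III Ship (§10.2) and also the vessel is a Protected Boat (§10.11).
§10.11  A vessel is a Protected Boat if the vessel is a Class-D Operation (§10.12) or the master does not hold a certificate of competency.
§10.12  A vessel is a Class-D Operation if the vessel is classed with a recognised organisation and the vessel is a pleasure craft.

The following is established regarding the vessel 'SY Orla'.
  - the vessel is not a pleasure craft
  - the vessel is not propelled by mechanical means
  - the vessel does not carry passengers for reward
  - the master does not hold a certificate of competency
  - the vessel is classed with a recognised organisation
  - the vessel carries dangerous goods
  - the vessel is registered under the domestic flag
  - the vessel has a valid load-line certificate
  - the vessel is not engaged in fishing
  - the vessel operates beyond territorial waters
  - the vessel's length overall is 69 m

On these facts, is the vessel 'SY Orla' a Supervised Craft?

Under §10.6: the vessel carries passengers for reward? no; or the vessel is not a pleasure craft? yes; or the vessel does not have a valid load-line certificate? no. So the vessel is a Class-D Carrier.
Under §10.1: the vessel is not classed with a recognised organisation? no; and the vessel carries dangerous goods? yes. So the vessel is not a Regulated Craft.
Under §10.9: vessel's length overall: 69 m ≥ 95 m? no; or the vessel is engaged in fishing? no. So the vessel is not a Registered Craft.
Under §10.5: not a Class-D Carrier (§10.6)? no; not a Regulated Craft (§10.1)? yes; Registered Craft (§10.9)? no — 1 of 3 hold (need ≥2) → not satisfied.

No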